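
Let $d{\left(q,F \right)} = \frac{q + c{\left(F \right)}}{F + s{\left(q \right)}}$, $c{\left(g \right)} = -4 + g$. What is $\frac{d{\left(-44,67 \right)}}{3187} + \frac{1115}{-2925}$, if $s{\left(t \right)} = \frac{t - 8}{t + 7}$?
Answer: $- \frac{1798372976}{4718783745} \approx -0.38111$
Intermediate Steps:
$s{\left(t \right)} = \frac{-8 + t}{7 + t}$
$d{\left(q,F \right)} = \frac{-4 + F + q}{F + \frac{-8 + q}{7 + q}}$ ($d{\left(q,F \right)} = \frac{q + \left(-4 + F\right)}{F + \frac{-8 + q}{7 + q}} = \frac{-4 + F + q}{F + \frac{-8 + q}{7 + q}}$)
$\frac{d{\left(-44,67 \right)}}{3187} + \frac{1115}{-2925} = \frac{\frac{1}{-8 - 44 + 67 \left(7 - 44\right)} \left(7 - 44\right) \left(-4 + 67 - 44\right)}{3187} + \frac{1115}{-2925} = \frac{1}{-8 - 44 + 67 \left(-37\right)} \left(-37\right) 19 \cdot \frac{1}{3187} + 1115 \left(- \frac{1}{2925}\right) = \frac{1}{-8 - 44 - 2479} \left(-37\right) 19 \cdot \frac{1}{3187} - \frac{223}{585} = \frac{1}{-2531} \left(-37\right) 19 \cdot \frac{1}{3187} - \frac{223}{585} = \left(- \frac{1}{2531}\right) \left(-37\right) 19 \cdot \frac{1}{3187} - \frac{223}{585} = \frac{703}{2531} \cdot \frac{1}{3187} - \frac{223}{585} = \frac{703}{8066297} - \frac{223}{585} = - \frac{1798372976}{4718783745}$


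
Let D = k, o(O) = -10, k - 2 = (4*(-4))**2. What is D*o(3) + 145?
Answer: -2435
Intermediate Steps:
k = 258 (k = 2 + (4*(-4))**2 = 2 + (-16)**2 = 2 + 256 = 258)
D = 258
D*o(3) + 145 = 258*(-10) + 145 = -2580 + 145 = -2435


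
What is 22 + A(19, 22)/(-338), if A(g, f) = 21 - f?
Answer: 7437/338 ≈ 22.003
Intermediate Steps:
22 + A(19, 22)/(-338) = 22 + (21 - 1*22)/(-338) = 22 + (21 - 22)*(-1/338) = 22 - 1*(-1/338) = 22 + 1/338 = 7437/338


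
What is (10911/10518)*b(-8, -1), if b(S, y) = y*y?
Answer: 3637/3506 ≈ 1.0374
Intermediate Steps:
b(S, y) = y²
(10911/10518)*b(-8, -1) = (10911/10518)*(-1)² = (10911*(1/10518))*1 = (3637/3506)*1 = 3637/3506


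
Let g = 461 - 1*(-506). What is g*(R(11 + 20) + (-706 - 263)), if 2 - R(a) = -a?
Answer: -905112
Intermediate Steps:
g = 967 (g = 461 + 506 = 967)
R(a) = 2 + a (R(a) = 2 - (-1)*a = 2 + a)
g*(R(11 + 20) + (-706 - 263)) = 967*((2 + (11 + 20)) + (-706 - 263)) = 967*((2 + 31) - 969) = 967*(33 - 969) = 967*(-936) = -905112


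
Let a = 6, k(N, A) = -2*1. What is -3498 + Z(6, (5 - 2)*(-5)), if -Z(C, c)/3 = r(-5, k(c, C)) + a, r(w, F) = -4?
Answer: -3504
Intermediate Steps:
k(N, A) = -2
Z(C, c) = -6 (Z(C, c) = -3*(-4 + 6) = -3*2 = -6)
-3498 + Z(6, (5 - 2)*(-5)) = -3498 - 6 = -3504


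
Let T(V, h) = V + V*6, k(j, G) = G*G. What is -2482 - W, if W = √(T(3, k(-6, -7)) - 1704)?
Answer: -2482 - 3*I*√187 ≈ -2482.0 - 41.024*I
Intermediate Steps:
k(j, G) = G²
T(V, h) = 7*V (T(V, h) = V + 6*V = 7*V)
W = 3*I*√187 (W = √(7*3 - 1704) = √(21 - 1704) = √(-1683) = 3*I*√187 ≈ 41.024*I)
-2482 - W = -2482 - 3*I*√187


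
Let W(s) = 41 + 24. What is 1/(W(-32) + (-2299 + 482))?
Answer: -1/1752 ≈ -0.00057078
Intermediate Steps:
W(s) = 65
1/(W(-32) + (-2299 + 482)) = 1/(65 + (-2299 + 482)) = 1/(65 - 1817) = 1/(-1752) = -1/1752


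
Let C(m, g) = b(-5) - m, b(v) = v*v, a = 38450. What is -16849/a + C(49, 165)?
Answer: -939649/38450 ≈ -24.438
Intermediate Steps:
b(v) = v**2
C(m, g) = 25 - m (C(m, g) = (-5)**2 - m = 25 - m)
-16849/a + C(49, 165) = -16849/38450 + (25 - 1*49) = -16849*1/38450 + (25 - 49) = -16849/38450 - 24 = -939649/38450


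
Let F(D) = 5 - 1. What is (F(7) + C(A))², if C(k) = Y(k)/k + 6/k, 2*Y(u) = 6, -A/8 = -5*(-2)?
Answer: 96721/6400 ≈ 15.113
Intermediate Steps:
A = -80 (A = -(-40)*(-2) = -8*10 = -80)
F(D) = 4
Y(u) = 3 (Y(u) = (½)*6 = 3)
C(k) = 9/k (C(k) = 3/k + 6/k = 9/k)
(F(7) + C(A))² = (4 + 9/(-80))² = (4 + 9*(-1/80))² = (4 - 9/80)² = (311/80)² = 96721/6400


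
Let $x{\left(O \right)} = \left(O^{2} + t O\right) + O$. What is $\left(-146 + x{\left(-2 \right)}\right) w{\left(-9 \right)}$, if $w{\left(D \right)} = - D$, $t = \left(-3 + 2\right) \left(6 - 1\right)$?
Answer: $-1206$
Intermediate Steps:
$t = -5$ ($t = \left(-1\right) 5 = -5$)
$x{\left(O \right)} = O^{2} - 4 O$ ($x{\left(O \right)} = \left(O^{2} - 5 O\right) + O = O^{2} - 4 O$)
$\left(-146 + x{\left(-2 \right)}\right) w{\left(-9 \right)} = \left(-146 - 2 \left(-4 - 2\right)\right) \left(\left(-1\right) \left(-9\right)\right) = \left(-146 - -12\right) 9 = \left(-146 + 12\right) 9 = \left(-134\right) 9 = -1206$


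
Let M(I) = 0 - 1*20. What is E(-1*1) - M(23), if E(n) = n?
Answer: 19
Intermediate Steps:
M(I) = -20 (M(I) = 0 - 20 = -20)
E(-1*1) - M(23) = -1*1 - 1*(-20) = -1 + 20 = 19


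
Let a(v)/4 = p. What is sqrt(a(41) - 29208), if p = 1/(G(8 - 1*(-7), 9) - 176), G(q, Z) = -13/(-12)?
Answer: 6*I*sqrt(3574576010)/2099 ≈ 170.9*I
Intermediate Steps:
G(q, Z) = 13/12 (G(q, Z) = -13*(-1/12) = 13/12)
p = -12/2099 (p = 1/(13/12 - 176) = 1/(-2099/12) = -12/2099 ≈ -0.0057170)
a(v) = -48/2099 (a(v) = 4*(-12/2099) = -48/2099)
sqrt(a(41) - 29208) = sqrt(-48/2099 - 29208) = sqrt(-61307640/2099) = 6*I*sqrt(3574576010)/2099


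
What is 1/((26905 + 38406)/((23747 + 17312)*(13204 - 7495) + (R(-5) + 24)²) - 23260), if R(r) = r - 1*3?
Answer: -234406087/5452285518309 ≈ -4.2992e-5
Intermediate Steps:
R(r) = -3 + r (R(r) = r - 3 = -3 + r)
1/((26905 + 38406)/((23747 + 17312)*(13204 - 7495) + (R(-5) + 24)²) - 23260) = 1/((26905 + 38406)/((23747 + 17312)*(13204 - 7495) + ((-3 - 5) + 24)²) - 23260) = 1/(65311/(41059*5709 + (-8 + 24)²) - 23260) = 1/(65311/(234405831 + 16²) - 23260) = 1/(65311/(234405831 + 256) - 23260) = 1/(65311/234406087 - 23260) = 1/(-5452285518309/234406087) = -234406087/5452285518309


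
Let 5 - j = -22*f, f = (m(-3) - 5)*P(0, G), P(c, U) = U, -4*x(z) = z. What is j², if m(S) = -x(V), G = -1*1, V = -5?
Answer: 81225/4 ≈ 20306.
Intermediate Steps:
x(z) = -z/4
G = -1
m(S) = -5/4 (m(S) = -(-1)*(-5)/4 = -1*5/4 = -5/4)
f = 25/4 (f = (-5/4 - 5)*(-1) = -25/4*(-1) = 25/4 ≈ 6.2500)
j = 285/2 (j = 5 - (-22)*25/4 = 5 - 1*(-275/2) = 5 + 275/2 = 285/2 ≈ 142.50)
j² = (285/2)² = 81225/4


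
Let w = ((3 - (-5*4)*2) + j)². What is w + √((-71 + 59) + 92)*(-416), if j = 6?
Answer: 2401 - 1664*√5 ≈ -1319.8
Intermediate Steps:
w = 2401 (w = ((3 - (-5*4)*2) + 6)² = ((3 - (-20)*2) + 6)² = ((3 - 1*(-40)) + 6)² = ((3 + 40) + 6)² = (43 + 6)² = 49² = 2401)
w + √((-71 + 59) + 92)*(-416) = 2401 + √((-71 + 59) + 92)*(-416) = 2401 + √(-12 + 92)*(-416) = 2401 + √80*(-416) = 2401 + (4*√5)*(-416) = 2401 - 1664*√5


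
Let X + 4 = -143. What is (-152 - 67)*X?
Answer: 32193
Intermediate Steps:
X = -147 (X = -4 - 143 = -147)
(-152 - 67)*X = (-152 - 67)*(-147) = -219*(-147) = 32193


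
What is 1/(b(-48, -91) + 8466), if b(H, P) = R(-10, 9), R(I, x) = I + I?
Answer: 1/8446 ≈ 0.00011840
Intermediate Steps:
R(I, x) = 2*I
b(H, P) = -20 (b(H, P) = 2*(-10) = -20)
1/(b(-48, -91) + 8466) = 1/(-20 + 8466) = 1/8446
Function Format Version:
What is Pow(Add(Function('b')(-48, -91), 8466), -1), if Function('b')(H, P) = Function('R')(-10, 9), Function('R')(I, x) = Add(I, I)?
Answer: Rational(1, 8446) ≈ 0.00011840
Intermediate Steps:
Function('R')(I, x) = Mul(2, I)
Function('b')(H, P) = -20 (Function('b')(H, P) = Mul(2, -10) = -20)
Pow(Add(Function('b')(-48, -91), 8466), -1) = Pow(Add(-20, 8466), -1) = Pow(8446, -1) = Rational(1, 8446)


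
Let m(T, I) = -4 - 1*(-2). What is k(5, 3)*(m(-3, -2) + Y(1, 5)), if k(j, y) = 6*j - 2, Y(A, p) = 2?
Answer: 0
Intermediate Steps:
k(j, y) = -2 + 6*j
m(T, I) = -2 (m(T, I) = -4 + 2 = -2)
k(5, 3)*(m(-3, -2) + Y(1, 5)) = (-2 + 6*5)*(-2 + 2) = (-2 + 30)*0 = 28*0 = 0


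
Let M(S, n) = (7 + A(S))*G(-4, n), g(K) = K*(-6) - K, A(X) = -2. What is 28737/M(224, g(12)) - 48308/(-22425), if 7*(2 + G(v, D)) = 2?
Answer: -23118421/6900 ≈ -3350.5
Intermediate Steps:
G(v, D) = -12/7 (G(v, D) = -2 + (1/7)*2 = -2 + 2/7 = -12/7)
g(K) = -7*K (g(K) = -6*K - K = -7*K)
M(S, n) = -60/7 (M(S, n) = (7 - 2)*(-12/7) = 5*(-12/7) = -60/7)
28737/M(224, g(12)) - 48308/(-22425) = 28737/(-60/7) - 48308/(-22425) = 28737*(-7/60) - 48308*(-1/22425) = -67053/20 + 3716/1725 = -23118421/6900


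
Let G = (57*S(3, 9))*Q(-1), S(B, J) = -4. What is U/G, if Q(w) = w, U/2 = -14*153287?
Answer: -1073009/57 ≈ -18825.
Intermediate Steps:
U = -4292036 (U = 2*(-14*153287) = 2*(-2146018) = -4292036)
G = 228 (G = (57*(-4))*(-1) = -228*(-1) = 228)
U/G = -4292036/228 = -4292036*1/228 = -1073009/57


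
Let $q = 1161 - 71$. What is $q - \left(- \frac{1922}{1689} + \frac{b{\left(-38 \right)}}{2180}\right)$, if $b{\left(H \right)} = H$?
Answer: $\frac{2008827971}{1841010} \approx 1091.2$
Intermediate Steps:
$q = 1090$
$q - \left(- \frac{1922}{1689} + \frac{b{\left(-38 \right)}}{2180}\right) = 1090 - \left(- \frac{1922}{1689} - \frac{38}{2180}\right) = 1090 - \left(\left(-1922\right) \frac{1}{1689} - \frac{19}{1090}\right) = 1090 - \left(- \frac{1922}{1689} - \frac{19}{1090}\right) = 1090 - - \frac{2127071}{1841010} = 1090 + \frac{2127071}{1841010} = \frac{2008827971}{1841010}$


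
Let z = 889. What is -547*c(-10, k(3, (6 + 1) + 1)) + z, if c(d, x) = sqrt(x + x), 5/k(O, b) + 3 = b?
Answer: 889 - 547*sqrt(2) ≈ 115.43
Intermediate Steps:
k(O, b) = 5/(-3 + b)
c(d, x) = sqrt(2)*sqrt(x) (c(d, x) = sqrt(2*x) = sqrt(2)*sqrt(x))
-547*c(-10, k(3, (6 + 1) + 1)) + z = -547*sqrt(2)*sqrt(5/(-3 + ((6 + 1) + 1))) + 889 = -547*sqrt(2)*sqrt(5/(-3 + (7 + 1))) + 889 = -547*sqrt(2)*sqrt(5/(-3 + 8)) + 889 = -547*sqrt(2)*sqrt(5/5) + 889 = -547*sqrt(2)*sqrt(5*(1/5)) + 889 = -547*sqrt(2)*sqrt(1) + 889 = -547*sqrt(2) + 889 = 889 - 547*sqrt(2)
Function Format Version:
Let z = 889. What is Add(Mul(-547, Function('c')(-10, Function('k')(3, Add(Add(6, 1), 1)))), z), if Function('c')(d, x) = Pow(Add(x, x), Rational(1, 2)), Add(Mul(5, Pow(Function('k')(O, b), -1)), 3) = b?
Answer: Add(889, Mul(-547, Pow(2, Rational(1, 2)))) ≈ 115.43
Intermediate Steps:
Function('k')(O, b) = Mul(5, Pow(Add(-3, b), -1))
Function('c')(d, x) = Mul(Pow(2, Rational(1, 2)), Pow(x, Rational(1, 2))) (Function('c')(d, x) = Pow(Mul(2, x), Rational(1, 2)) = Mul(Pow(2, Rational(1, 2)), Pow(x, Rational(1, 2))))
Add(Mul(-547, Function('c')(-10, Function('k')(3, Add(Add(6, 1), 1)))), z) = Add(Mul(-547, Mul(Pow(2, Rational(1, 2)), Pow(Mul(5, Pow(Add(-3, Add(Add(6, 1), 1)), -1)), Rational(1, 2)))), 889) = Add(Mul(-547, Mul(Pow(2, Rational(1, 2)), Pow(Mul(5, Pow(Add(-3, Add(7, 1)), -1)), Rational(1, 2)))), 889) = Add(Mul(-547, Mul(Pow(2, Rational(1, 2)), Pow(Mul(5, Pow(Add(-3, 8), -1)), Rational(1, 2)))), 889) = Add(Mul(-547, Mul(Pow(2, Rational(1, 2)), Pow(Mul(5, Pow(5, -1)), Rational(1, 2)))), 889) = Add(Mul(-547, Mul(Pow(2, Rational(1, 2)), Pow(Mul(5, Rational(1, 5)), Rational(1, 2)))), 889) = Add(Mul(-547, Mul(Pow(2, Rational(1, 2)), Pow(1, Rational(1, 2)))), 889) = Add(Mul(-547, Mul(Pow(2, Rational(1, 2)), 1)), 889) = Add(Mul(-547, Pow(2, Rational(1, 2))), 889) = Add(889, Mul(-547, Pow(2, Rational(1, 2))))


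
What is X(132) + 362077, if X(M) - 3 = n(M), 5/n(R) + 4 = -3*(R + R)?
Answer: 288215675/796 ≈ 3.6208e+5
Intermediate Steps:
n(R) = 5/(-4 - 6*R) (n(R) = 5/(-4 - 3*(R + R)) = 5/(-4 - 6*R))
X(M) = 3 - 5/(4 + 6*M)
X(132) + 362077 = (7 + 18*132)/(2*(2 + 3*132)) + 362077 = (7 + 2376)/(2*(2 + 396)) + 362077 = (1/2)*2383/398 + 362077 = (1/2)*(1/398)*2383 + 362077 = 2383/796 + 362077 = 288215675/796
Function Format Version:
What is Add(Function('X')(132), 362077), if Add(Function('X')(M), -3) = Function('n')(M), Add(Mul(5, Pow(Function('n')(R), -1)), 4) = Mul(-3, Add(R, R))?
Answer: Rational(288215675, 796) ≈ 3.6208e+5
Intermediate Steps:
Function('n')(R) = Mul(5, Pow(Add(-4, Mul(-6, R)), -1)) (Function('n')(R) = Mul(5, Pow(Add(-4, Mul(-3, Add(R, R))), -1)) = Mul(5, Pow(Add(-4, Mul(-3, Mul(2, R))), -1)) = Mul(5, Pow(Add(-4, Mul(-6, R)), -1)))
Function('X')(M) = Add(3, Mul(-5, Pow(Add(4, Mul(6, M)), -1)))
Add(Function('X')(132), 362077) = Add(Mul(Rational(1, 2), Pow(Add(2, Mul(3, 132)), -1), Add(7, Mul(18, 132))), 362077) = Add(Mul(Rational(1, 2), Pow(Add(2, 396), -1), Add(7, 2376)), 362077) = Add(Mul(Rational(1, 2), Pow(398, -1), 2383), 362077) = Add(Mul(Rational(1, 2), Rational(1, 398), 2383), 362077) = Add(Rational(2383, 796), 362077) = Rational(288215675, 796)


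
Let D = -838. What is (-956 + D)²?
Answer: 3218436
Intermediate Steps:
(-956 + D)² = (-956 - 838)² = (-1794)² = 3218436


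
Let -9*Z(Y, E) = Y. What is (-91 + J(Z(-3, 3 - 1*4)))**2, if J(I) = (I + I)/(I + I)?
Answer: 8100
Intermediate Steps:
Z(Y, E) = -Y/9
J(I) = 1 (J(I) = (2*I)/((2*I)) = (2*I)*(1/(2*I)) = 1)
(-91 + J(Z(-3, 3 - 1*4)))**2 = (-91 + 1)**2 = (-90)**2 = 8100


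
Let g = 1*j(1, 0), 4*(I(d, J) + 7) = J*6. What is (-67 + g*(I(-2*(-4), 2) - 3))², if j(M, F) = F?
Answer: 4489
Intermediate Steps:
I(d, J) = -7 + 3*J/2 (I(d, J) = -7 + (J*6)/4 = -7 + (6*J)/4 = -7 + 3*J/2)
g = 0 (g = 1*0 = 0)
(-67 + g*(I(-2*(-4), 2) - 3))² = (-67 + 0*((-7 + (3/2)*2) - 3))² = (-67 + 0*((-7 + 3) - 3))² = (-67 + 0*(-4 - 3))² = (-67 + 0*(-7))² = (-67 + 0)² = (-67)² = 4489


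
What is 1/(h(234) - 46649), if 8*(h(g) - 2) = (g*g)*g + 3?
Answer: 8/12439731 ≈ 6.4310e-7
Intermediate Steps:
h(g) = 19/8 + g**3/8 (h(g) = 2 + ((g*g)*g + 3)/8 = 2 + (g**2*g + 3)/8 = 2 + (g**3 + 3)/8 = 2 + (3 + g**3)/8 = 2 + (3/8 + g**3/8) = 19/8 + g**3/8)
1/(h(234) - 46649) = 1/((19/8 + (1/8)*234**3) - 46649) = 1/((19/8 + (1/8)*12812904) - 46649) = 1/((19/8 + 1601613) - 46649) = 1/(12812923/8 - 46649) = 1/(12439731/8) = 8/12439731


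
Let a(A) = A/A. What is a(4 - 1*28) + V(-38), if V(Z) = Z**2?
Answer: 1445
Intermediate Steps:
a(A) = 1
a(4 - 1*28) + V(-38) = 1 + (-38)**2 = 1 + 1444 = 1445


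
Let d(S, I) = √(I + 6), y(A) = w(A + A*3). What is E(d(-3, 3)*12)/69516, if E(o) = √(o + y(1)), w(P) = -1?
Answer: √35/69516 ≈ 8.5104e-5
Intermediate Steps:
y(A) = -1
d(S, I) = √(6 + I)
E(o) = √(-1 + o) (E(o) = √(o - 1) = √(-1 + o))
E(d(-3, 3)*12)/69516 = √(-1 + √(6 + 3)*12)/69516 = √(-1 + √9*12)*(1/69516) = √(-1 + 3*12)*(1/69516) = √(-1 + 36)*(1/69516) = √35*(1/69516) = √35/69516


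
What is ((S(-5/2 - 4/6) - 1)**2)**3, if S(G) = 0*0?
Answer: 1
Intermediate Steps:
S(G) = 0
((S(-5/2 - 4/6) - 1)**2)**3 = ((0 - 1)**2)**3 = ((-1)**2)**3 = 1**3 = 1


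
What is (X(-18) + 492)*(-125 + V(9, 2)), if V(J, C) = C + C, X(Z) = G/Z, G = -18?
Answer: -59653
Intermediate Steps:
X(Z) = -18/Z
V(J, C) = 2*C
(X(-18) + 492)*(-125 + V(9, 2)) = (-18/(-18) + 492)*(-125 + 2*2) = (-18*(-1/18) + 492)*(-125 + 4) = (1 + 492)*(-121) = 493*(-121) = -59653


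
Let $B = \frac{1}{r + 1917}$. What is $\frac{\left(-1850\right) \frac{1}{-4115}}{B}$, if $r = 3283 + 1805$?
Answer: $\frac{2591850}{823} \approx 3149.3$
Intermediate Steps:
$r = 5088$
$B = \frac{1}{7005}$ ($B = \frac{1}{5088 + 1917} = \frac{1}{7005} \approx 0.00014276$)
$\frac{\left(-1850\right) \frac{1}{-4115}}{B} = - \frac{1850}{-4115} \frac{1}{\frac{1}{7005}} = \left(-1850\right) \left(- \frac{1}{4115}\right) 7005 = \frac{370}{823} \cdot 7005 = \frac{2591850}{823}$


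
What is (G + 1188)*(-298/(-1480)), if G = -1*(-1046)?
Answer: 166433/370 ≈ 449.82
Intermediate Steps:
G = 1046
(G + 1188)*(-298/(-1480)) = (1046 + 1188)*(-298/(-1480)) = 2234*(-298*(-1/1480)) = 2234*(149/740) = 166433/370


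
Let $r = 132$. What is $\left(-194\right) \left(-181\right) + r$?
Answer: $35246$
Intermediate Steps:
$\left(-194\right) \left(-181\right) + r = \left(-194\right) \left(-181\right) + 132 = 35114 + 132 = 35246$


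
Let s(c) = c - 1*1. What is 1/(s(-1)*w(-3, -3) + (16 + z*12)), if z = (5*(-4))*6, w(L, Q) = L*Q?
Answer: -1/1442 ≈ -0.00069348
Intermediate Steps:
z = -120 (z = -20*6 = -120)
s(c) = -1 + c (s(c) = c - 1 = -1 + c)
1/(s(-1)*w(-3, -3) + (16 + z*12)) = 1/((-1 - 1)*(-3*(-3)) + (16 - 120*12)) = 1/(-2*9 + (16 - 1440)) = 1/(-18 - 1424) = 1/(-1442) = -1/1442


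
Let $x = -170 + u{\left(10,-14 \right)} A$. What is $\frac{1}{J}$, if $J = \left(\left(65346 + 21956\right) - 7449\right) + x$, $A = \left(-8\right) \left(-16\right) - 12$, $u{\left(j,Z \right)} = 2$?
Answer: $\frac{1}{79915} \approx 1.2513 \cdot 10^{-5}$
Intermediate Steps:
$A = 116$ ($A = 128 - 12 = 116$)
$x = 62$ ($x = -170 + 2 \cdot 116 = -170 + 232 = 62$)
$J = 79915$ ($J = \left(\left(65346 + 21956\right) - 7449\right) + 62 = \left(87302 - 7449\right) + 62 = 79853 + 62 = 79915$)
$\frac{1}{J} = \frac{1}{79915}$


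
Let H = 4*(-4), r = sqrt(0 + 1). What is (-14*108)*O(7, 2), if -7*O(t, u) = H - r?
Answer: -3672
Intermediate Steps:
r = 1 (r = sqrt(1) = 1)
H = -16
O(t, u) = 17/7 (O(t, u) = -(-16 - 1*1)/7 = -(-16 - 1)/7 = -1/7*(-17) = 17/7)
(-14*108)*O(7, 2) = -14*108*(17/7) = -1512*17/7 = -3672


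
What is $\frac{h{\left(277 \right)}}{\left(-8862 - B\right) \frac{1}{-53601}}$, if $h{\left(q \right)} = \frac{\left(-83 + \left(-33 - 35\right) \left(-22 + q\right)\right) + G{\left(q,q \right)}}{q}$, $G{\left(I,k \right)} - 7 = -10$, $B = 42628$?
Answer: $- \frac{467025513}{7131365} \approx -65.489$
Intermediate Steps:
$G{\left(I,k \right)} = -3$ ($G{\left(I,k \right)} = 7 - 10 = -3$)
$h{\left(q \right)} = \frac{1410 - 68 q}{q}$ ($h{\left(q \right)} = \frac{\left(-83 + \left(-33 - 35\right) \left(-22 + q\right)\right) - 3}{q} = \frac{\left(-83 - 68 \left(-22 + q\right)\right) - 3}{q} = \frac{\left(-83 - \left(-1496 + 68 q\right)\right) - 3}{q} = \frac{\left(1413 - 68 q\right) - 3}{q} = \frac{1410 - 68 q}{q}$)
$\frac{h{\left(277 \right)}}{\left(-8862 - B\right) \frac{1}{-53601}} = \frac{-68 + \frac{1410}{277}}{\left(-8862 - 42628\right) \frac{1}{-53601}} = \frac{-68 + 1410 \cdot \frac{1}{277}}{\left(-8862 - 42628\right) \left(- \frac{1}{53601}\right)} = \frac{-68 + \frac{1410}{277}}{\left(-51490\right) \left(- \frac{1}{53601}\right)} = - \frac{17426}{277 \cdot \frac{51490}{53601}} = \left(- \frac{17426}{277}\right) \frac{53601}{51490} = - \frac{467025513}{7131365}$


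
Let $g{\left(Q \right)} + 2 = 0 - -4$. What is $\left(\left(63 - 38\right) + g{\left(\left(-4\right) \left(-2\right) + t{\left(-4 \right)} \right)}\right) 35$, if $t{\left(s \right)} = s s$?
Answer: $945$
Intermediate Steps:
$t{\left(s \right)} = s^{2}$
$g{\left(Q \right)} = 2$ ($g{\left(Q \right)} = -2 + \left(0 - -4\right) = -2 + \left(0 + 4\right) = -2 + 4 = 2$)
$\left(\left(63 - 38\right) + g{\left(\left(-4\right) \left(-2\right) + t{\left(-4 \right)} \right)}\right) 35 = \left(\left(63 - 38\right) + 2\right) 35 = \left(25 + 2\right) 35 = 27 \cdot 35 = 945$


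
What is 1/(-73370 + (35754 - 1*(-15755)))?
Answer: -1/21861 ≈ -4.5744e-5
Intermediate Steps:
1/(-73370 + (35754 - 1*(-15755))) = 1/(-73370 + (35754 + 15755)) = 1/(-73370 + 51509) = 1/(-21861) = -1/21861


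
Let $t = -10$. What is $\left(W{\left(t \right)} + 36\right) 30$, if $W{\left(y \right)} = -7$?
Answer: $870$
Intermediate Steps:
$\left(W{\left(t \right)} + 36\right) 30 = \left(-7 + 36\right) 30 = 29 \cdot 30 = 870$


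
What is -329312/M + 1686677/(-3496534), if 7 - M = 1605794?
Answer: -1556993395191/5614688842258 ≈ -0.27731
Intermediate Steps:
M = -1605787 (M = 7 - 1*1605794 = 7 - 1605794 = -1605787)
-329312/M + 1686677/(-3496534) = -329312/(-1605787) + 1686677/(-3496534) = -329312*(-1/1605787) + 1686677*(-1/3496534) = 329312/1605787 - 1686677/3496534 = -1556993395191/5614688842258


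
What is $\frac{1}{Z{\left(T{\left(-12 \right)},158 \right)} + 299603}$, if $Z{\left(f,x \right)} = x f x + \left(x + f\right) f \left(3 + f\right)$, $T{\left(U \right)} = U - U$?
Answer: $\frac{1}{299603} \approx 3.3378 \cdot 10^{-6}$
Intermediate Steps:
$T{\left(U \right)} = 0$
$Z{\left(f,x \right)} = f x^{2} + f \left(3 + f\right) \left(f + x\right)$ ($Z{\left(f,x \right)} = f x x + \left(f + x\right) f \left(3 + f\right) = f x^{2} + f \left(f + x\right) \left(3 + f\right) = f x^{2} + f \left(3 + f\right) \left(f + x\right)$)
$\frac{1}{Z{\left(T{\left(-12 \right)},158 \right)} + 299603} = \frac{1}{0 \left(0^{2} + 158^{2} + 3 \cdot 0 + 3 \cdot 158 + 0 \cdot 158\right) + 299603} = \frac{1}{0 \left(0 + 24964 + 0 + 474 + 0\right) + 299603} = \frac{1}{0 \cdot 25438 + 299603} = \frac{1}{0 + 299603} = \frac{1}{299603}$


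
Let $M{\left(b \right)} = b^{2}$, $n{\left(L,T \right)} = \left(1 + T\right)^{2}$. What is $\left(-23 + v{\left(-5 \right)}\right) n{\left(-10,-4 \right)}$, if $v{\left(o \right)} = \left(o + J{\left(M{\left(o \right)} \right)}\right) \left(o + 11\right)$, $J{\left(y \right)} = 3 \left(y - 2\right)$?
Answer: $3249$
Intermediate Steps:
$J{\left(y \right)} = -6 + 3 y$ ($J{\left(y \right)} = 3 \left(-2 + y\right) = -6 + 3 y$)
$v{\left(o \right)} = \left(11 + o\right) \left(-6 + o + 3 o^{2}\right)$ ($v{\left(o \right)} = \left(o + \left(-6 + 3 o^{2}\right)\right) \left(o + 11\right) = \left(-6 + o + 3 o^{2}\right) \left(11 + o\right) = \left(11 + o\right) \left(-6 + o + 3 o^{2}\right)$)
$\left(-23 + v{\left(-5 \right)}\right) n{\left(-10,-4 \right)} = \left(-23 + \left(-66 + 3 \left(-5\right)^{3} + 5 \left(-5\right) + 34 \left(-5\right)^{2}\right)\right) \left(1 - 4\right)^{2} = \left(-23 + \left(-66 + 3 \left(-125\right) - 25 + 34 \cdot 25\right)\right) \left(-3\right)^{2} = \left(-23 - -384\right) 9 = \left(-23 + 384\right) 9 = 361 \cdot 9 = 3249$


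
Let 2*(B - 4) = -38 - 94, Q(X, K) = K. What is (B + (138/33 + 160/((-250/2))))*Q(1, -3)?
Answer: 48756/275 ≈ 177.29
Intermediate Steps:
B = -62 (B = 4 + (-38 - 94)/2 = 4 + (1/2)*(-132) = 4 - 66 = -62)
(B + (138/33 + 160/((-250/2))))*Q(1, -3) = (-62 + (138/33 + 160/((-250/2))))*(-3) = (-62 + (138*(1/33) + 160/((-250*1/2))))*(-3) = (-62 + (46/11 + 160/(-125)))*(-3) = (-62 + (46/11 + 160*(-1/125)))*(-3) = (-62 + (46/11 - 32/25))*(-3) = (-62 + 798/275)*(-3) = -16252/275*(-3) = 48756/275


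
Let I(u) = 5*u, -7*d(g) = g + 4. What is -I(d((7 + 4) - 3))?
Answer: 60/7 ≈ 8.5714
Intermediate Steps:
d(g) = -4/7 - g/7 (d(g) = -(g + 4)/7 = -(4 + g)/7 = -4/7 - g/7)
-I(d((7 + 4) - 3)) = -5*(-4/7 - ((7 + 4) - 3)/7) = -5*(-4/7 - (11 - 3)/7) = -5*(-4/7 - ⅐*8) = -5*(-4/7 - 8/7) = -5*(-12)/7 = -1*(-60/7) = 60/7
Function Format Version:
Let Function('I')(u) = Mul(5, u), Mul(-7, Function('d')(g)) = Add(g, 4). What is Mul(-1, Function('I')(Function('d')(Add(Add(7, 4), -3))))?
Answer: Rational(60, 7) ≈ 8.5714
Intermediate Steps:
Function('d')(g) = Add(Rational(-4, 7), Mul(Rational(-1, 7), g)) (Function('d')(g) = Mul(Rational(-1, 7), Add(g, 4)) = Mul(Rational(-1, 7), Add(4, g)) = Add(Rational(-4, 7), Mul(Rational(-1, 7), g)))
Mul(-1, Function('I')(Function('d')(Add(Add(7, 4), -3)))) = Mul(-1, Mul(5, Add(Rational(-4, 7), Mul(Rational(-1, 7), Add(Add(7, 4), -3))))) = Mul(-1, Mul(5, Add(Rational(-4, 7), Mul(Rational(-1, 7), Add(11, -3))))) = Mul(-1, Mul(5, Add(Rational(-4, 7), Mul(Rational(-1, 7), 8)))) = Mul(-1, Mul(5, Add(Rational(-4, 7), Rational(-8, 7)))) = Mul(-1, Mul(5, Rational(-12, 7))) = Mul(-1, Rational(-60, 7)) = Rational(60, 7)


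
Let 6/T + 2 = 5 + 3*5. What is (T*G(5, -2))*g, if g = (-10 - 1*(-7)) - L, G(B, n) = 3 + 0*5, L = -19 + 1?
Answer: 15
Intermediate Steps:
L = -18
G(B, n) = 3 (G(B, n) = 3 + 0 = 3)
T = 1/3 (T = 6/(-2 + (5 + 3*5)) = 6/(-2 + (5 + 15)) = 6/(-2 + 20) = 6/18 = 6*(1/18) = 1/3 ≈ 0.33333)
g = 15 (g = (-10 - 1*(-7)) - 1*(-18) = (-10 + 7) + 18 = -3 + 18 = 15)
(T*G(5, -2))*g = ((1/3)*3)*15 = 1*15 = 15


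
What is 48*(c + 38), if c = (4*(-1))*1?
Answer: 1632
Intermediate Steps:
c = -4 (c = -4*1 = -4)
48*(c + 38) = 48*(-4 + 38) = 48*34 = 1632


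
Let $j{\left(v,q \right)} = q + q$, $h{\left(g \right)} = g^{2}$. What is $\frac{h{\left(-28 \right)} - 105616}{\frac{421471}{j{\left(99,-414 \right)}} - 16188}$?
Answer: $\frac{86800896}{13825135} \approx 6.2785$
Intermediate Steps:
$j{\left(v,q \right)} = 2 q$
$\frac{h{\left(-28 \right)} - 105616}{\frac{421471}{j{\left(99,-414 \right)}} - 16188} = \frac{\left(-28\right)^{2} - 105616}{\frac{421471}{2 \left(-414\right)} - 16188} = \frac{784 - 105616}{\frac{421471}{-828} - 16188} = - \frac{104832}{421471 \left(- \frac{1}{828}\right) - 16188} = - \frac{104832}{- \frac{421471}{828} - 16188} = - \frac{104832}{- \frac{13825135}{828}} = \left(-104832\right) \left(- \frac{828}{13825135}\right) = \frac{86800896}{13825135}$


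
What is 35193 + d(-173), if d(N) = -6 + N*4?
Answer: 34495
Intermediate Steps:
d(N) = -6 + 4*N
35193 + d(-173) = 35193 + (-6 + 4*(-173)) = 35193 + (-6 - 692) = 35193 - 698 = 34495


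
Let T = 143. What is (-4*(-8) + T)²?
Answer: 30625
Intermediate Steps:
(-4*(-8) + T)² = (-4*(-8) + 143)² = (32 + 143)² = 175² = 30625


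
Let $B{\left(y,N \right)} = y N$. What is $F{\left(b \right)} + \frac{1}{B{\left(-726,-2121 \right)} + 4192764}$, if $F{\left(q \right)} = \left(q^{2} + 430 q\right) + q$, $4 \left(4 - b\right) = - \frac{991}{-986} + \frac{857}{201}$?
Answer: $\frac{698601478792127178691}{600436485033428160} \approx 1163.5$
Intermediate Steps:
$B{\left(y,N \right)} = N y$
$b = \frac{2126783}{792744}$ ($b = 4 - \frac{- \frac{991}{-986} + \frac{857}{201}}{4} = 4 - \frac{\left(-991\right) \left(- \frac{1}{986}\right) + 857 \cdot \frac{1}{201}}{4} = 4 - \frac{\frac{991}{986} + \frac{857}{201}}{4} = 4 - \frac{1044193}{792744} = \frac{2126783}{792744} \approx 2.6828$)
$F{\left(q \right)} = q^{2} + 431 q$
$F{\left(b \right)} + \frac{1}{B{\left(-726,-2121 \right)} + 4192764} = \frac{2126783 \left(431 + \frac{2126783}{792744}\right)}{792744} + \frac{1}{\left(-2121\right) \left(-726\right) + 4192764} = \frac{2126783}{792744} \cdot \frac{343799447}{792744} + \frac{1}{1539846 + 4192764} = \frac{731186819289001}{628443049536} + \frac{1}{5732610} = \frac{698601478792127178691}{600436485033428160}$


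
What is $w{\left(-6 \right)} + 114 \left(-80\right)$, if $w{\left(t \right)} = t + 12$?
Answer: $-9114$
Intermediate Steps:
$w{\left(t \right)} = 12 + t$
$w{\left(-6 \right)} + 114 \left(-80\right) = \left(12 - 6\right) + 114 \left(-80\right) = 6 - 9120 = -9114$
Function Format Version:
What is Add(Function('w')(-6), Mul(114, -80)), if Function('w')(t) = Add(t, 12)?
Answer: -9114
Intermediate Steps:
Function('w')(t) = Add(12, t)
Add(Function('w')(-6), Mul(114, -80)) = Add(Add(12, -6), Mul(114, -80)) = Add(6, -9120) = -9114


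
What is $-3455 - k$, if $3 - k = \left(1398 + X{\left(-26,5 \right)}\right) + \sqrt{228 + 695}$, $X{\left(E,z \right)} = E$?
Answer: $-2086 + \sqrt{923} \approx -2055.6$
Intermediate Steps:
$k = -1369 - \sqrt{923}$ ($k = 3 - \left(\left(1398 - 26\right) + \sqrt{228 + 695}\right) = 3 - \left(1372 + \sqrt{923}\right) = -1369 - \sqrt{923} \approx -1399.4$)
$-3455 - k = -3455 - \left(-1369 - \sqrt{923}\right) = -3455 + \left(1369 + \sqrt{923}\right) = -2086 + \sqrt{923}$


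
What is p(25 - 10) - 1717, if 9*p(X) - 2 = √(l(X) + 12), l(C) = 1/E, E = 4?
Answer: -30895/18 ≈ -1716.4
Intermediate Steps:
l(C) = ¼ (l(C) = 1/4 = ¼)
p(X) = 11/18 (p(X) = 2/9 + √(¼ + 12)/9 = 2/9 + √(49/4)/9 = 2/9 + (⅑)*(7/2) = 2/9 + 7/18 = 11/18)
p(25 - 10) - 1717 = 11/18 - 1717 = -30895/18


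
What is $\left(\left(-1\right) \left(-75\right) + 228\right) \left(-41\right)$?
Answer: $-12423$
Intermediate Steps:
$\left(\left(-1\right) \left(-75\right) + 228\right) \left(-41\right) = \left(75 + 228\right) \left(-41\right) = 303 \left(-41\right) = -12423$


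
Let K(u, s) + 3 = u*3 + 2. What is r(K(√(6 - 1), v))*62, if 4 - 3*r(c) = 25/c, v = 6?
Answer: 4681/66 - 775*√5/22 ≈ -7.8463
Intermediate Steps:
K(u, s) = -1 + 3*u (K(u, s) = -3 + (u*3 + 2) = -3 + (3*u + 2) = -3 + (2 + 3*u) = -1 + 3*u)
r(c) = 4/3 - 25/(3*c)
r(K(√(6 - 1), v))*62 = ((-25 + 4*(-1 + 3*√(6 - 1)))/(3*(-1 + 3*√(6 - 1))))*62 = ((-25 + 4*(-1 + 3*√5))/(3*(-1 + 3*√5)))*62 = ((-25 + (-4 + 12*√5))/(3*(-1 + 3*√5)))*62 = ((-29 + 12*√5)/(3*(-1 + 3*√5)))*62 = 62*(-29 + 12*√5)/(3*(-1 + 3*√5))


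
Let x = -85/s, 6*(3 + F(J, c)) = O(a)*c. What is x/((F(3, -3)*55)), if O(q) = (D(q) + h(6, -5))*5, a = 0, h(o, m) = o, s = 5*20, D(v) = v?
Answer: 17/19800 ≈ 0.00085859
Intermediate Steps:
s = 100
O(q) = 30 + 5*q (O(q) = (q + 6)*5 = (6 + q)*5 = 30 + 5*q)
F(J, c) = -3 + 5*c (F(J, c) = -3 + ((30 + 5*0)*c)/6 = -3 + ((30 + 0)*c)/6 = -3 + (30*c)/6 = -3 + 5*c)
x = -17/20 (x = -85/100 = -85*1/100 = -17/20 ≈ -0.85000)
x/((F(3, -3)*55)) = -17*1/(55*(-3 + 5*(-3)))/20 = -17*1/(55*(-3 - 15))/20 = -17/(20*((-18*55))) = -17/20/(-990) = -17/20*(-1/990) = 17/19800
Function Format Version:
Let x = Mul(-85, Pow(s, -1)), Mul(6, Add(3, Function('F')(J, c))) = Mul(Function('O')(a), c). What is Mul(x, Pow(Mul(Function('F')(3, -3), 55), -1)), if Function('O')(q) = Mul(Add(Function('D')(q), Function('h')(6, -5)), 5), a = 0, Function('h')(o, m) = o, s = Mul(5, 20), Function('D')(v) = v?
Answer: Rational(17, 19800) ≈ 0.00085859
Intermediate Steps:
s = 100
Function('O')(q) = Add(30, Mul(5, q)) (Function('O')(q) = Mul(Add(q, 6), 5) = Mul(Add(6, q), 5) = Add(30, Mul(5, q)))
Function('F')(J, c) = Add(-3, Mul(5, c)) (Function('F')(J, c) = Add(-3, Mul(Rational(1, 6), Mul(Add(30, Mul(5, 0)), c))) = Add(-3, Mul(Rational(1, 6), Mul(Add(30, 0), c))) = Add(-3, Mul(Rational(1, 6), Mul(30, c))) = Add(-3, Mul(5, c)))
x = Rational(-17, 20) (x = Mul(-85, Pow(100, -1)) = Mul(-85, Rational(1, 100)) = Rational(-17, 20) ≈ -0.85000)
Mul(x, Pow(Mul(Function('F')(3, -3), 55), -1)) = Mul(Rational(-17, 20), Pow(Mul(Add(-3, Mul(5, -3)), 55), -1)) = Mul(Rational(-17, 20), Pow(Mul(Add(-3, -15), 55), -1)) = Mul(Rational(-17, 20), Pow(Mul(-18, 55), -1)) = Mul(Rational(-17, 20), Pow(-990, -1)) = Mul(Rational(-17, 20), Rational(-1, 990)) = Rational(17, 19800)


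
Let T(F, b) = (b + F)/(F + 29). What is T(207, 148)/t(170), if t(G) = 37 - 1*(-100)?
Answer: 355/32332 ≈ 0.010980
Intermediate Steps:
t(G) = 137 (t(G) = 37 + 100 = 137)
T(F, b) = (F + b)/(29 + F)
T(207, 148)/t(170) = ((207 + 148)/(29 + 207))/137 = (355/236)*(1/137) = 355/32332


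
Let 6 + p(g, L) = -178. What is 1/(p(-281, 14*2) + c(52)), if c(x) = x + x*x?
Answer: 1/2572 ≈ 0.00038880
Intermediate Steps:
p(g, L) = -184 (p(g, L) = -6 - 178 = -184)
c(x) = x + x²
1/(p(-281, 14*2) + c(52)) = 1/(-184 + 52*(1 + 52)) = 1/(-184 + 52*53) = 1/(-184 + 2756) = 1/2572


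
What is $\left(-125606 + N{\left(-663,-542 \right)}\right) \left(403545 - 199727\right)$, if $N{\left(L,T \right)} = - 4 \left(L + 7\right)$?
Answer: $-25065945276$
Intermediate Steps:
$N{\left(L,T \right)} = -28 - 4 L$ ($N{\left(L,T \right)} = - 4 \left(7 + L\right) = -28 - 4 L$)
$\left(-125606 + N{\left(-663,-542 \right)}\right) \left(403545 - 199727\right) = \left(-125606 - -2624\right) \left(403545 - 199727\right) = \left(-125606 + \left(-28 + 2652\right)\right) 203818 = \left(-125606 + 2624\right) 203818 = \left(-122982\right) 203818 = -25065945276$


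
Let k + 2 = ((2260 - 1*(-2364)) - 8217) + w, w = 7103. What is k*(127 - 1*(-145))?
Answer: 954176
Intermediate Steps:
k = 3508 (k = -2 + (((2260 - 1*(-2364)) - 8217) + 7103) = -2 + (((2260 + 2364) - 8217) + 7103) = -2 + ((4624 - 8217) + 7103) = -2 + (-3593 + 7103) = -2 + 3510 = 3508)
k*(127 - 1*(-145)) = 3508*(127 - 1*(-145)) = 3508*(127 + 145) = 3508*272 = 954176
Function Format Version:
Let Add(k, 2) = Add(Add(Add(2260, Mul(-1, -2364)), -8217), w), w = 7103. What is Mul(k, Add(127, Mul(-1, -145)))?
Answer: 954176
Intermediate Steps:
k = 3508 (k = Add(-2, Add(Add(Add(2260, Mul(-1, -2364)), -8217), 7103)) = Add(-2, Add(Add(Add(2260, 2364), -8217), 7103)) = Add(-2, Add(Add(4624, -8217), 7103)) = Add(-2, Add(-3593, 7103)) = Add(-2, 3510) = 3508)
Mul(k, Add(127, Mul(-1, -145))) = Mul(3508, Add(127, Mul(-1, -145))) = Mul(3508, Add(127, 145)) = Mul(3508, 272) = 954176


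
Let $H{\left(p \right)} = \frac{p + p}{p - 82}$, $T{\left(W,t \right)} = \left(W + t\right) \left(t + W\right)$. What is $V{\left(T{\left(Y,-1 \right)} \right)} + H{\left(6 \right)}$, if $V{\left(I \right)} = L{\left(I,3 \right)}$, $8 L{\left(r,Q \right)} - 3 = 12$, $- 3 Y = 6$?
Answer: $\frac{261}{152} \approx 1.7171$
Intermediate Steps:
$Y = -2$ ($Y = \left(- \frac{1}{3}\right) 6 = -2$)
$L{\left(r,Q \right)} = \frac{15}{8}$ ($L{\left(r,Q \right)} = \frac{3}{8} + \frac{1}{8} \cdot 12 = \frac{3}{8} + \frac{3}{2} = \frac{15}{8}$)
$T{\left(W,t \right)} = \left(W + t\right)^{2}$ ($T{\left(W,t \right)} = \left(W + t\right) \left(W + t\right) = \left(W + t\right)^{2}$)
$H{\left(p \right)} = \frac{2 p}{-82 + p}$
$V{\left(I \right)} = \frac{15}{8}$
$V{\left(T{\left(Y,-1 \right)} \right)} + H{\left(6 \right)} = \frac{15}{8} + 2 \cdot 6 \frac{1}{-82 + 6} = \frac{15}{8} + 2 \cdot 6 \frac{1}{-76} = \frac{15}{8} + 2 \cdot 6 \left(- \frac{1}{76}\right) = \frac{15}{8} - \frac{3}{19} = \frac{261}{152}$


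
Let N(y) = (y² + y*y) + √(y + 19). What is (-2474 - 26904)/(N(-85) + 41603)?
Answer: -1646725034/3141938875 + 29378*I*√66/3141938875 ≈ -0.52411 + 7.5962e-5*I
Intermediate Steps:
N(y) = √(19 + y) + 2*y² (N(y) = (y² + y²) + √(19 + y) = 2*y² + √(19 + y) = √(19 + y) + 2*y²)
(-2474 - 26904)/(N(-85) + 41603) = (-2474 - 26904)/((√(19 - 85) + 2*(-85)²) + 41603) = -29378/((√(-66) + 2*7225) + 41603) = -29378/((I*√66 + 14450) + 41603) = -29378/((14450 + I*√66) + 41603) = -29378/(56053 + I*√66)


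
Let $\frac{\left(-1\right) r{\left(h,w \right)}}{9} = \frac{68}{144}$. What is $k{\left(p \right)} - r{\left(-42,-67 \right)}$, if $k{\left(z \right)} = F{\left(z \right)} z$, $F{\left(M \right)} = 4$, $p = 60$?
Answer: $\frac{977}{4} \approx 244.25$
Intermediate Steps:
$r{\left(h,w \right)} = - \frac{17}{4}$ ($r{\left(h,w \right)} = - 9 \cdot \frac{68}{144} = - 9 \cdot 68 \cdot \frac{1}{144} = \left(-9\right) \frac{17}{36} = - \frac{17}{4}$)
$k{\left(z \right)} = 4 z$
$k{\left(p \right)} - r{\left(-42,-67 \right)} = 4 \cdot 60 - - \frac{17}{4} = 240 + \frac{17}{4} = \frac{977}{4}$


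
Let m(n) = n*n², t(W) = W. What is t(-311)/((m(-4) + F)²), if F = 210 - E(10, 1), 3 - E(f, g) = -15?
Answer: -311/16384 ≈ -0.018982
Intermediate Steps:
E(f, g) = 18 (E(f, g) = 3 - 1*(-15) = 3 + 15 = 18)
m(n) = n³
F = 192 (F = 210 - 1*18 = 210 - 18 = 192)
t(-311)/((m(-4) + F)²) = -311/((-4)³ + 192)² = -311/(-64 + 192)² = -311/(128²) = -311/16384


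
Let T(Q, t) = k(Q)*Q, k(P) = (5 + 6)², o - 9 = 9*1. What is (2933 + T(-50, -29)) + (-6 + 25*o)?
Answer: -2673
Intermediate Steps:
o = 18 (o = 9 + 9*1 = 9 + 9 = 18)
k(P) = 121 (k(P) = 11² = 121)
T(Q, t) = 121*Q
(2933 + T(-50, -29)) + (-6 + 25*o) = (2933 + 121*(-50)) + (-6 + 25*18) = (2933 - 6050) + (-6 + 450) = -3117 + 444 = -2673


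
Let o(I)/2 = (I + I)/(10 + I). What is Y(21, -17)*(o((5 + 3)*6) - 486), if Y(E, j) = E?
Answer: -293958/29 ≈ -10136.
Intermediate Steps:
o(I) = 4*I/(10 + I) (o(I) = 2*((I + I)/(10 + I)) = 2*((2*I)/(10 + I)) = 2*(2*I/(10 + I)) = 4*I/(10 + I))
Y(21, -17)*(o((5 + 3)*6) - 486) = 21*(4*((5 + 3)*6)/(10 + (5 + 3)*6) - 486) = 21*(4*(8*6)/(10 + 8*6) - 486) = 21*(4*48/(10 + 48) - 486) = 21*(4*48/58 - 486) = 21*(4*48*(1/58) - 486) = 21*(96/29 - 486) = 21*(-13998/29) = -293958/29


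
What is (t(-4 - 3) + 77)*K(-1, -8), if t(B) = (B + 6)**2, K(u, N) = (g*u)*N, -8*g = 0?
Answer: 0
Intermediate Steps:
g = 0 (g = -1/8*0 = 0)
K(u, N) = 0 (K(u, N) = (0*u)*N = 0*N = 0)
t(B) = (6 + B)**2
(t(-4 - 3) + 77)*K(-1, -8) = ((6 + (-4 - 3))**2 + 77)*0 = ((6 - 7)**2 + 77)*0 = ((-1)**2 + 77)*0 = (1 + 77)*0 = 78*0 = 0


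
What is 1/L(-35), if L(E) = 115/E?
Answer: -7/23 ≈ -0.30435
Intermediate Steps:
1/L(-35) = 1/(115/(-35)) = 1/(115*(-1/35)) = 1/(-23/7) = -7/23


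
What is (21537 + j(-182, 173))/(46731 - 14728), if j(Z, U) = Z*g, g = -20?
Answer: 25177/32003 ≈ 0.78671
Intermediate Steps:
j(Z, U) = -20*Z (j(Z, U) = Z*(-20) = -20*Z)
(21537 + j(-182, 173))/(46731 - 14728) = (21537 - 20*(-182))/(46731 - 14728) = (21537 + 3640)/32003 = 25177*(1/32003) = 25177/32003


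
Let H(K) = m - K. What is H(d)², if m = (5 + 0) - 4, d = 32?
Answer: 961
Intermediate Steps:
m = 1 (m = 5 - 4 = 1)
H(K) = 1 - K
H(d)² = (1 - 1*32)² = (1 - 32)² = (-31)² = 961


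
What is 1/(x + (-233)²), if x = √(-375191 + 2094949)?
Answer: 54289/2945575763 - √1719758/2945575763 ≈ 1.7985e-5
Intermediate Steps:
x = √1719758 ≈ 1311.4
1/(x + (-233)²) = 1/(√1719758 + (-233)²) = 1/(√1719758 + 54289) = 1/(54289 + √1719758)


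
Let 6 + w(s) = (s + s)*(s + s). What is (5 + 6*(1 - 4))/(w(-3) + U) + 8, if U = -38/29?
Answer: 483/64 ≈ 7.5469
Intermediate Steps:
w(s) = -6 + 4*s² (w(s) = -6 + (s + s)*(s + s) = -6 + (2*s)*(2*s) = -6 + 4*s²)
U = -38/29 (U = -38*1/29 = -38/29 ≈ -1.3103)
(5 + 6*(1 - 4))/(w(-3) + U) + 8 = (5 + 6*(1 - 4))/((-6 + 4*(-3)²) - 38/29) + 8 = (5 + 6*(-3))/((-6 + 4*9) - 38/29) + 8 = (5 - 18)/((-6 + 36) - 38/29) + 8 = -13/(30 - 38/29) + 8 = -13/(832/29) + 8 = (29/832)*(-13) + 8 = -29/64 + 8 = 483/64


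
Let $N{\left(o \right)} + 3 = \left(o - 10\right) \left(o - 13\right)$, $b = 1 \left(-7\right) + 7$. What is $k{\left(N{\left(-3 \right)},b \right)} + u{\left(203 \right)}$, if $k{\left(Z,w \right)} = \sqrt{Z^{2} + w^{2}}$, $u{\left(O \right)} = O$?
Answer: $408$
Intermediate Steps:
$b = 0$ ($b = -7 + 7 = 0$)
$N{\left(o \right)} = -3 + \left(-13 + o\right) \left(-10 + o\right)$ ($N{\left(o \right)} = -3 + \left(o - 10\right) \left(o - 13\right) = -3 + \left(-10 + o\right) \left(-13 + o\right) = -3 + \left(-13 + o\right) \left(-10 + o\right)$)
$k{\left(N{\left(-3 \right)},b \right)} + u{\left(203 \right)} = \sqrt{\left(127 + \left(-3\right)^{2} - -69\right)^{2} + 0^{2}} + 203 = \sqrt{\left(127 + 9 + 69\right)^{2} + 0} + 203 = \sqrt{205^{2} + 0} + 203 = \sqrt{42025 + 0} + 203 = \sqrt{42025} + 203 = 205 + 203 = 408$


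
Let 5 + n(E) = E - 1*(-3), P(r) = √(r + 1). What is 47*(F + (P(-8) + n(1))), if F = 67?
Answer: 3102 + 47*I*√7 ≈ 3102.0 + 124.35*I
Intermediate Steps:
P(r) = √(1 + r)
n(E) = -2 + E (n(E) = -5 + (E - 1*(-3)) = -5 + (E + 3) = -5 + (3 + E) = -2 + E)
47*(F + (P(-8) + n(1))) = 47*(67 + (√(1 - 8) + (-2 + 1))) = 47*(67 + (√(-7) - 1)) = 47*(67 + (I*√7 - 1)) = 47*(67 + (-1 + I*√7)) = 47*(66 + I*√7) = 3102 + 47*I*√7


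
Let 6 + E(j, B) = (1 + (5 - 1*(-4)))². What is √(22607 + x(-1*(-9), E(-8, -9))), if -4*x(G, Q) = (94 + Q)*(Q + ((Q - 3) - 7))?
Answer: √14241 ≈ 119.34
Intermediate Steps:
E(j, B) = 94 (E(j, B) = -6 + (1 + (5 - 1*(-4)))² = -6 + (1 + (5 + 4))² = -6 + (1 + 9)² = -6 + 10² = -6 + 100 = 94)
x(G, Q) = -(-10 + 2*Q)*(94 + Q)/4 (x(G, Q) = -(94 + Q)*(Q + ((Q - 3) - 7))/4 = -(94 + Q)*(Q + ((-3 + Q) - 7))/4 = -(94 + Q)*(Q + (-10 + Q))/4 = -(94 + Q)*(-10 + 2*Q)/4 = -(-10 + 2*Q)*(94 + Q)/4)
√(22607 + x(-1*(-9), E(-8, -9))) = √(22607 + (235 - 89/2*94 - ½*94²)) = √(22607 + (235 - 4183 - ½*8836)) = √(22607 + (235 - 4183 - 4418)) = √(22607 - 8366) = √14241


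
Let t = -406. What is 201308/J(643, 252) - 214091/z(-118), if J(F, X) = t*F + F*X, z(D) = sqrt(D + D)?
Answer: -100654/49511 + 214091*I*sqrt(59)/118 ≈ -2.033 + 13936.0*I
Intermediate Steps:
z(D) = sqrt(2)*sqrt(D) (z(D) = sqrt(2*D) = sqrt(2)*sqrt(D))
J(F, X) = -406*F + F*X
201308/J(643, 252) - 214091/z(-118) = 201308/((643*(-406 + 252))) - 214091*(-I*sqrt(59)/118) = 201308/((643*(-154))) - 214091*(-I*sqrt(59)/118) = 201308/(-99022) - 214091*(-I*sqrt(59)/118) = 201308*(-1/99022) - (-214091)*I*sqrt(59)/118 = -100654/49511 + 214091*I*sqrt(59)/118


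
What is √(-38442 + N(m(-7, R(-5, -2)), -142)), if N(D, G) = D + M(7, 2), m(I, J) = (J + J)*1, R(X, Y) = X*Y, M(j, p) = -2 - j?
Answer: I*√38431 ≈ 196.04*I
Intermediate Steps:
m(I, J) = 2*J (m(I, J) = (2*J)*1 = 2*J)
N(D, G) = -9 + D (N(D, G) = D + (-2 - 1*7) = D + (-2 - 7) = D - 9 = -9 + D)
√(-38442 + N(m(-7, R(-5, -2)), -142)) = √(-38442 + (-9 + 2*(-5*(-2)))) = √(-38442 + (-9 + 2*10)) = √(-38442 + (-9 + 20)) = √(-38442 + 11) = √(-38431) = I*√38431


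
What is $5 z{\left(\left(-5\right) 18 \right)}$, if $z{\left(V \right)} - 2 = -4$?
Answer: $-10$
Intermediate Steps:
$z{\left(V \right)} = -2$ ($z{\left(V \right)} = 2 - 4 = -2$)
$5 z{\left(\left(-5\right) 18 \right)} = 5 \left(-2\right) = -10$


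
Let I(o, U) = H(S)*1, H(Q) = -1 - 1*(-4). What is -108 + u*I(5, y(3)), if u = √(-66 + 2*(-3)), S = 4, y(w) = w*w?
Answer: -108 + 18*I*√2 ≈ -108.0 + 25.456*I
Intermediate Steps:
y(w) = w²
H(Q) = 3 (H(Q) = -1 + 4 = 3)
I(o, U) = 3 (I(o, U) = 3*1 = 3)
u = 6*I*√2 (u = √(-66 - 6) = √(-72) = 6*I*√2 ≈ 8.4853*I)
-108 + u*I(5, y(3)) = -108 + (6*I*√2)*3 = -108 + 18*I*√2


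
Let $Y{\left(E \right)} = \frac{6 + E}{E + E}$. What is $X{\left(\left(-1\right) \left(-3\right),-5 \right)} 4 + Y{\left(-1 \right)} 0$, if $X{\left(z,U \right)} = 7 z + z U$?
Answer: $24$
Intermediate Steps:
$Y{\left(E \right)} = \frac{6 + E}{2 E}$
$X{\left(z,U \right)} = 7 z + U z$
$X{\left(\left(-1\right) \left(-3\right),-5 \right)} 4 + Y{\left(-1 \right)} 0 = \left(-1\right) \left(-3\right) \left(7 - 5\right) 4 + \frac{6 - 1}{2 \left(-1\right)} 0 = 3 \cdot 2 \cdot 4 + \frac{1}{2} \left(-1\right) 5 \cdot 0 = 6 \cdot 4 - 0 = 24 + 0 = 24$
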